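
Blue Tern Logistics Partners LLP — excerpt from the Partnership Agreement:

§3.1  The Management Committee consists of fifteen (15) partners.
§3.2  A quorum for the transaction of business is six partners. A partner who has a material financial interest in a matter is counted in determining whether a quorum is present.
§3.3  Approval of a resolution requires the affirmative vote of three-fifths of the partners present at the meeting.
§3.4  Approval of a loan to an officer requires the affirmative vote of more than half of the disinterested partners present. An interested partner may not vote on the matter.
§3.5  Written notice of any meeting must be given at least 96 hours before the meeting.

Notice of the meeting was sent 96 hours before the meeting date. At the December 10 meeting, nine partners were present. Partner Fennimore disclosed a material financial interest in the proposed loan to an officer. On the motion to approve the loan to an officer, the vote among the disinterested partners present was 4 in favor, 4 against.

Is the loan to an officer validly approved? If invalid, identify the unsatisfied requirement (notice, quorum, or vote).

Invalid — vote requirement not satisfied.

Notice: 96 hours given; 96 required (96 ≥ 96). Satisfied.
Quorum: 9 present (interested partners count toward quorum); quorum is 6. Satisfied.
Vote: the loan to an officer requires a majority of the disinterested partners present (9 − 1 = 8). A majority of 8 is 5, so 5 affirmative votes are needed; 4 voted in favor. Not satisfied.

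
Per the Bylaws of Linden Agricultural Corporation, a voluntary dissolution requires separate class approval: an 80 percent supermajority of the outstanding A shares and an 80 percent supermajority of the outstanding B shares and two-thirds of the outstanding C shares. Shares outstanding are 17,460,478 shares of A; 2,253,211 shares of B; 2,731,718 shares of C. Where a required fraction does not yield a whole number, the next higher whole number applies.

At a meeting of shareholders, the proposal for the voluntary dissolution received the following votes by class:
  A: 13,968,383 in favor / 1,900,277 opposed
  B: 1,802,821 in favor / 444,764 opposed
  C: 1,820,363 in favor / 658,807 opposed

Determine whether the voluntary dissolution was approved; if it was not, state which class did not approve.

Not approved — the C shares did not give the required vote.

A: 4/5 of 17460478 = 13968382.40, rounded up to 13968383; 13,968,383 required, 13,968,383 in favor — approved.
B: 4/5 of 2253211 = 1802568.80, rounded up to 1802569; 1,802,569 required, 1,802,821 in favor — approved.
C: 2/3 of 2731718 = 1821145.33, rounded up to 1821146; 1,821,146 required, 1,820,363 in favor — not approved.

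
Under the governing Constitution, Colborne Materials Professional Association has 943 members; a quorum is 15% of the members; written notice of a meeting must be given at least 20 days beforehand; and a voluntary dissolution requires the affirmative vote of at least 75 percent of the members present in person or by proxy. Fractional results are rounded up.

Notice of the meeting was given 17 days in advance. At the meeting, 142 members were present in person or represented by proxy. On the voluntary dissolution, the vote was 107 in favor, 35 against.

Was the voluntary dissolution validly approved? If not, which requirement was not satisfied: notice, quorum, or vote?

Notice: 17 days given; 20 required. Not satisfied.
Quorum: 15% of 943 = 141.45, rounded up to 142; 142 present. Satisfied.
Vote: requires three-fourths of those present (142); 3/4 of 142 = 106.50, rounded up to 107, so 107 needed; 107 in favor. Satisfied.

Invalid — notice requirement not satisfied.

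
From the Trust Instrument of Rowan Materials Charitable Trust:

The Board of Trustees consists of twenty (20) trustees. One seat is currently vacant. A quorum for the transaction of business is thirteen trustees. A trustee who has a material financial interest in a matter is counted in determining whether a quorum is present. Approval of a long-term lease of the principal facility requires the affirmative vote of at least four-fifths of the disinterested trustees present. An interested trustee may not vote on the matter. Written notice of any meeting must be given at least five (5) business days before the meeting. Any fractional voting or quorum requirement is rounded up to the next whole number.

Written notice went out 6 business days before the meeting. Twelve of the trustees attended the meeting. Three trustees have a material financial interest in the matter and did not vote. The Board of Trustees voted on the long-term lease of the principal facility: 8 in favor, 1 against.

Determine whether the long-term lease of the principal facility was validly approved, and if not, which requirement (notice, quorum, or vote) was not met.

Invalid — quorum requirement not satisfied.

Notice: 6 business days given; 5 required (6 ≥ 5). Satisfied.
Quorum: 12 present (interested trustees count toward quorum); quorum is 13. Not satisfied.
Vote: the long-term lease of the principal facility requires four-fifths of the disinterested trustees present (12 − 3 = 9). 4/5 of 9 = 7.20, rounded up to 8, so 8 affirmative votes are needed; 8 voted in favor. Satisfied. (Moot — without a quorum no business can be validly transacted.)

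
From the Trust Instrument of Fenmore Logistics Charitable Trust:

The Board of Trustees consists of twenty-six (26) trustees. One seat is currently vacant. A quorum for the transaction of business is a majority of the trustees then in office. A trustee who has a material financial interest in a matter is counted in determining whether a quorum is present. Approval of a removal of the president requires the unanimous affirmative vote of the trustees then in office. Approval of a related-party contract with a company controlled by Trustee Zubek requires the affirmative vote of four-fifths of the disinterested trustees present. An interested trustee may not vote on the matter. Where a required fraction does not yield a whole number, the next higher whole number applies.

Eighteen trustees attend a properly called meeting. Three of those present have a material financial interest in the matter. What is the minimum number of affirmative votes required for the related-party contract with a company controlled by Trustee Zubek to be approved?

12

The related-party contract with a company controlled by Trustee Zubek requires four-fifths of the disinterested trustees present (18 − 3 = 15).
4/5 of 15 = 12.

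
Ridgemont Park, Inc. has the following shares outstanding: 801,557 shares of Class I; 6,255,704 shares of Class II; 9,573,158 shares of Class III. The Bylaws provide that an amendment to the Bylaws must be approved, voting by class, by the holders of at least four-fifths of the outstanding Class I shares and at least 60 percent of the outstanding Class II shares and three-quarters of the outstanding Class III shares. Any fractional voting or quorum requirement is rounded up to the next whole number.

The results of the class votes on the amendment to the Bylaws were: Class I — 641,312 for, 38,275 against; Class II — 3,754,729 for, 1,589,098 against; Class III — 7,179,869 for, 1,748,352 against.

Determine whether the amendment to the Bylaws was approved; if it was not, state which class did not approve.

Approved — every class gave the required vote.

Class I: 4/5 of 801557 = 641245.60, rounded up to 641246; 641,246 required, 641,312 in favor — approved.
Class II: 3/5 of 6255704 = 3753422.40, rounded up to 3753423; 3,753,423 required, 3,754,729 in favor — approved.
Class III: 3/4 of 9573158 = 7179868.50, rounded up to 7179869; 7,179,869 required, 7,179,869 in favor — approved.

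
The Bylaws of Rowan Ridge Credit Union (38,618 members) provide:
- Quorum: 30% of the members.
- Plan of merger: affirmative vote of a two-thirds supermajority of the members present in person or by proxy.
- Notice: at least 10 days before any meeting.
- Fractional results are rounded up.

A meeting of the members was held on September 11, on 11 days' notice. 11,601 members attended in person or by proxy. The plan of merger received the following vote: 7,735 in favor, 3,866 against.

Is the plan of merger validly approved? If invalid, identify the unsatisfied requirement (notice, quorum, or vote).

Valid — all requirements satisfied.

Notice: 11 days given; 10 required. Satisfied.
Quorum: 30% of 38,618 = 11,585.40, rounded up to 11,586; 11,601 present. Satisfied.
Vote: requires two-thirds of those present (11,601); 2/3 of 11601 = 7734, so 7,734 needed; 7,735 in favor. Satisfied.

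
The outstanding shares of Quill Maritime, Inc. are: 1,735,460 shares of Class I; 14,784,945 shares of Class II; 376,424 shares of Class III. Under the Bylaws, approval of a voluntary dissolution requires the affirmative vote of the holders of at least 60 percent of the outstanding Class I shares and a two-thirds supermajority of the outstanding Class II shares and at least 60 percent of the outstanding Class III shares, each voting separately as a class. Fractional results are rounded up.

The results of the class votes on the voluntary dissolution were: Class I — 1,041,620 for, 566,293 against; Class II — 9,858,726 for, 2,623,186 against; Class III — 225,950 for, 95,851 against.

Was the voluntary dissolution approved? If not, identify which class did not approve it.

Approved — every class gave the required vote.

Class I: 3/5 of 1735460 = 1041276; 1,041,276 required, 1,041,620 in favor — approved.
Class II: 2/3 of 14784945 = 9856630; 9,856,630 required, 9,858,726 in favor — approved.
Class III: 3/5 of 376424 = 225854.40, rounded up to 225855; 225,855 required, 225,950 in favor — approved.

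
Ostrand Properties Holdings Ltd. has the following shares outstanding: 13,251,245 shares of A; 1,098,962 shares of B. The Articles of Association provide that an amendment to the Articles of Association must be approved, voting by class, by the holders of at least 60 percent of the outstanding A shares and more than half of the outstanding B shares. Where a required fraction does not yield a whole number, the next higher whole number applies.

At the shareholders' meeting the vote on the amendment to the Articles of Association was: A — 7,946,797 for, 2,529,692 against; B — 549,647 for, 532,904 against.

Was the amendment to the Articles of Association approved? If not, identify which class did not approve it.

A: 3/5 of 13251245 = 7950747; 7,950,747 required, 7,946,797 in favor — not approved.
B: a majority of 1098962 is 549482; 549,482 required, 549,647 in favor — approved.

Not approved — the A shares did not give the required vote.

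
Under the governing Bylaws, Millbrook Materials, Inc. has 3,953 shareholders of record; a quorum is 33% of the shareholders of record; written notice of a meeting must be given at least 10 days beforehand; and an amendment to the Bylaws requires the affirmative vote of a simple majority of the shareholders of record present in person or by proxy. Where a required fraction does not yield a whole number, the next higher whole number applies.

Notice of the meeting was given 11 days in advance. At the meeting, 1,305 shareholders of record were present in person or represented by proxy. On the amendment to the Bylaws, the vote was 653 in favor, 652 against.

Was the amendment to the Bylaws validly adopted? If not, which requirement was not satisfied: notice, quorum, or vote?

Notice: 11 days given; 10 required. Satisfied.
Quorum: 33% of 3,953 = 1,304.49, rounded up to 1,305; 1,305 present. Satisfied.
Vote: requires a majority of those present (1,305); a majority of 1305 is 653, so 653 needed; 653 in favor. Satisfied.

Valid — all requirements satisfied.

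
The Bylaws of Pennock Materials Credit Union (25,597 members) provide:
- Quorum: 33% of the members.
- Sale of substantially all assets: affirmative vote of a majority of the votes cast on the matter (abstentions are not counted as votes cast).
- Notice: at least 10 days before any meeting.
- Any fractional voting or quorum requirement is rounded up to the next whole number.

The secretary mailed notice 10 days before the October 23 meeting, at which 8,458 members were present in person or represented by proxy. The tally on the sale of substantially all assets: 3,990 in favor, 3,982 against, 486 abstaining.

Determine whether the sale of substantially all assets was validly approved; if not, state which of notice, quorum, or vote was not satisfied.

Valid — all requirements satisfied.

Notice: 10 days given; 10 required. Satisfied.
Quorum: 33% of 25,597 = 8,447.01, rounded up to 8,448; 8,458 present. Satisfied.
Vote: requires a majority of the votes cast (8,458 − 486 abstaining = 7,972); a majority of 7972 is 3987, so 3,987 needed; 3,990 in favor. Satisfied.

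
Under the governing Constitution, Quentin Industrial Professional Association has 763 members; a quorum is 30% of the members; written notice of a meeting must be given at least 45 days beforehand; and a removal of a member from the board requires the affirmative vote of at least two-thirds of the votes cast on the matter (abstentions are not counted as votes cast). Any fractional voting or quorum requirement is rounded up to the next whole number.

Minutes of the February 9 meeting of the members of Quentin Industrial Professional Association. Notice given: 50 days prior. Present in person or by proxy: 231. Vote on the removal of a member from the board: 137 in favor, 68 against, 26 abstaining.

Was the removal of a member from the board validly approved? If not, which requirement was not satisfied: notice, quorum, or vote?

Valid — all requirements satisfied.

Notice: 50 days given; 45 required. Satisfied.
Quorum: 30% of 763 = 228.90, rounded up to 229; 231 present. Satisfied.
Vote: requires two-thirds of the votes cast (231 − 26 abstaining = 205); 2/3 of 205 = 136.67, rounded up to 137, so 137 needed; 137 in favor. Satisfied.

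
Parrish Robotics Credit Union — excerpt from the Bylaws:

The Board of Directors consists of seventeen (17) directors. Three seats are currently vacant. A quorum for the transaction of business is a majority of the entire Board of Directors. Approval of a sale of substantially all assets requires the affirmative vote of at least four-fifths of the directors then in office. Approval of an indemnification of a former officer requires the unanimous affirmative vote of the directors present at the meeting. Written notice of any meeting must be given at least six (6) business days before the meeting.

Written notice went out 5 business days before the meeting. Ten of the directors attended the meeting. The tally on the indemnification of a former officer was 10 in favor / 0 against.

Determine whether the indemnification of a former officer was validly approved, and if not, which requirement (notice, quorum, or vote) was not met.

Notice: 5 business days given; 6 required (5 < 6). Not satisfied.
Quorum: 10 present; quorum is 9. Satisfied.
Vote: the indemnification of a former officer requires the unanimous vote of the directors present (10). Unanimous means all 10, so 10 affirmative votes are needed; 10 voted in favor. Satisfied.

Invalid — notice requirement not satisfied.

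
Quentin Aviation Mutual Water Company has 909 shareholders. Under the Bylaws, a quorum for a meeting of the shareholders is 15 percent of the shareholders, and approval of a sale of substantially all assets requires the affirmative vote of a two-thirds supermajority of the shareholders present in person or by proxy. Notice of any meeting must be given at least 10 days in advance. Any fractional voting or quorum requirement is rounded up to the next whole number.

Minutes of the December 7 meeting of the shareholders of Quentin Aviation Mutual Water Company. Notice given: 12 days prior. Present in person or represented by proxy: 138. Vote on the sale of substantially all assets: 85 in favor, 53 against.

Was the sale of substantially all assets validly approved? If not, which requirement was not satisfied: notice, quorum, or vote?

Notice: 12 days given; 10 required. Satisfied.
Quorum: 15% of 909 = 136.35, rounded up to 137; 138 present. Satisfied.
Vote: requires two-thirds of those present (138); 2/3 of 138 = 92, so 92 needed; 85 in favor. Not satisfied.

Invalid — vote requirement not satisfied.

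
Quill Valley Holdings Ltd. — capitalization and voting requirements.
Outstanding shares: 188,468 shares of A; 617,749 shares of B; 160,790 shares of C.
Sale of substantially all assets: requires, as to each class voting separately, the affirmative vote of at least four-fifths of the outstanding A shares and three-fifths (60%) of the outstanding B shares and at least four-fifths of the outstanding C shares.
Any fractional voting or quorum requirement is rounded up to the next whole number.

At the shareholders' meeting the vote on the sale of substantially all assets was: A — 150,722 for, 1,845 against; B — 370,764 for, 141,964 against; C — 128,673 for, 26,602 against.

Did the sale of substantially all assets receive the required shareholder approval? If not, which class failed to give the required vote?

A: 4/5 of 188468 = 150774.40, rounded up to 150775; 150,775 required, 150,722 in favor — not approved.
B: 3/5 of 617749 = 370649.40, rounded up to 370650; 370,650 required, 370,764 in favor — approved.
C: 4/5 of 160790 = 128632; 128,632 required, 128,673 in favor — approved.

Not approved — the A shares did not give the required vote.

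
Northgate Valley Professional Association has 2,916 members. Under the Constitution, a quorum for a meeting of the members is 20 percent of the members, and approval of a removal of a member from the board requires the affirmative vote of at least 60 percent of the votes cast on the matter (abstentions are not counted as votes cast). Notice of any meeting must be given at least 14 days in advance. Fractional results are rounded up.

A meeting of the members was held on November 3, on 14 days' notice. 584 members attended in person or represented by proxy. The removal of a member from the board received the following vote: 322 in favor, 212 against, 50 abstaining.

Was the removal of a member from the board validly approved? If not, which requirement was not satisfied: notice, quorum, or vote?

Valid — all requirements satisfied.

Notice: 14 days given; 14 required. Satisfied.
Quorum: 20% of 2,916 = 583.20, rounded up to 584; 584 present. Satisfied.
Vote: requires three-fifths of the votes cast (584 − 50 abstaining = 534); 3/5 of 534 = 320.40, rounded up to 321, so 321 needed; 322 in favor. Satisfied.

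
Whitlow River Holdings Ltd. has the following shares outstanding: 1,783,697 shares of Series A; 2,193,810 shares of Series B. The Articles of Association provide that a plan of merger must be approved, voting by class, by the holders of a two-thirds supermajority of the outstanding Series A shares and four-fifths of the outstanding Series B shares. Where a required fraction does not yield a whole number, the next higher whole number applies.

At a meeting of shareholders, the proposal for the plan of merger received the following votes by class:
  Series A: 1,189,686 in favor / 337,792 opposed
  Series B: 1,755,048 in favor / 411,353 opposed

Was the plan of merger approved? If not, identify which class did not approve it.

Approved — every class gave the required vote.

Series A: 2/3 of 1783697 = 1189131.33, rounded up to 1189132; 1,189,132 required, 1,189,686 in favor — approved.
Series B: 4/5 of 2193810 = 1755048; 1,755,048 required, 1,755,048 in favor — approved.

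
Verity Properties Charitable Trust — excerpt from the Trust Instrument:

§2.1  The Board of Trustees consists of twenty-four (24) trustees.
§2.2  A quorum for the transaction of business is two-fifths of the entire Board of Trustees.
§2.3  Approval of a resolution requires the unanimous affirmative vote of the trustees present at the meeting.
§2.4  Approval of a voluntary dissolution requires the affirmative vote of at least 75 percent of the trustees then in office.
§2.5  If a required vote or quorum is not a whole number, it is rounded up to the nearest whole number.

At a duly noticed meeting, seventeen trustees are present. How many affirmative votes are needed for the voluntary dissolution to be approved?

18

The voluntary dissolution requires three-fourths of the trustees then in office (24).
3/4 of 24 = 18.
(Only 17 can vote, so the voluntary dissolution cannot pass at this meeting, but the required vote is still 18.)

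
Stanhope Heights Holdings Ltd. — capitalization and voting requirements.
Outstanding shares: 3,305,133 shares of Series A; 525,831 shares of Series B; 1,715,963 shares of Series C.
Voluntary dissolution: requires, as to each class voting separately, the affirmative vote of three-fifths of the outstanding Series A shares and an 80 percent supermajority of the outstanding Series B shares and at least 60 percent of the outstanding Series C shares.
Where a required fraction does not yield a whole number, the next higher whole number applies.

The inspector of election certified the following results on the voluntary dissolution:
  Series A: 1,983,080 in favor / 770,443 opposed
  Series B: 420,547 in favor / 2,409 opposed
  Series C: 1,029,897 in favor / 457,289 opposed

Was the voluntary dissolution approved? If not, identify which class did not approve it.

Not approved — the Series B shares did not give the required vote.

Series A: 3/5 of 3305133 = 1983079.80, rounded up to 1983080; 1,983,080 required, 1,983,080 in favor — approved.
Series B: 4/5 of 525831 = 420664.80, rounded up to 420665; 420,665 required, 420,547 in favor — not approved.
Series C: 3/5 of 1715963 = 1029577.80, rounded up to 1029578; 1,029,578 required, 1,029,897 in favor — approved.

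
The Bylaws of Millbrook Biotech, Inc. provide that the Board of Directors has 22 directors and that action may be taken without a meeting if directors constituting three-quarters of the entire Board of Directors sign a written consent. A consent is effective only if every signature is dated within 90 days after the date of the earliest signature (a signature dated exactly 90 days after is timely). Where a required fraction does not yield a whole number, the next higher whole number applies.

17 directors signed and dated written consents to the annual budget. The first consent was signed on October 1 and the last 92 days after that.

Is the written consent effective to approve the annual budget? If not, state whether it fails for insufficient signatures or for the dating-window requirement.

Not effective — dating-window requirement not satisfied.

Signatures required: three-quarters of 22 — 3/4 of 22 = 16.50, rounded up to 17, so 17 needed; 17 signed. Sufficient.
Dating window: the latest signature is 92 days after the earliest; the limit is 90 days. Outside the window.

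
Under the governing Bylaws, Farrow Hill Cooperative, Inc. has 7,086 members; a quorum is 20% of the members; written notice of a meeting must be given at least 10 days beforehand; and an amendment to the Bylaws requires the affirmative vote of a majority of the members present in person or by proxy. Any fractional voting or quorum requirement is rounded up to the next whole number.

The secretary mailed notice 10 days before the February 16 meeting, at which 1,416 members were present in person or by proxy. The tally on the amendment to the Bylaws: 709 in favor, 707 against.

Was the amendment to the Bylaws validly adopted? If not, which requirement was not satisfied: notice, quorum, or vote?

Notice: 10 days given; 10 required. Satisfied.
Quorum: 20% of 7,086 = 1,417.20, rounded up to 1,418; 1,416 present. Not satisfied.
Vote: requires a majority of those present (1,416); a majority of 1416 is 709, so 709 needed; 709 in favor. Satisfied.

Invalid — quorum requirement not satisfied.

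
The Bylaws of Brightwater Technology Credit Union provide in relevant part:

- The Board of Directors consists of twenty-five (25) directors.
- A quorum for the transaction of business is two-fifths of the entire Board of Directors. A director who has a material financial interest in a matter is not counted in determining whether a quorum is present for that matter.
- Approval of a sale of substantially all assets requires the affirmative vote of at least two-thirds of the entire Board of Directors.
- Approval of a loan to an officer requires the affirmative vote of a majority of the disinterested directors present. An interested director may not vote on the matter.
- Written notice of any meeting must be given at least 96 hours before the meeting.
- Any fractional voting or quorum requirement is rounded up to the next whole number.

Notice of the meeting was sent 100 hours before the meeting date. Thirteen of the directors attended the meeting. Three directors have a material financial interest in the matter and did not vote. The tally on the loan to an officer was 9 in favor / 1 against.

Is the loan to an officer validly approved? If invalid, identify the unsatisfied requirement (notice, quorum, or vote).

Notice: 100 hours given; 96 required (100 ≥ 96). Satisfied.
Quorum: 13 present, but the 3 interested directors do not count, leaving 10. Quorum is 10. Satisfied.
Vote: the loan to an officer requires a majority of the disinterested directors present (13 − 3 = 10). A majority of 10 is 6, so 6 affirmative votes are needed; 9 voted in favor. Satisfied.

Valid — all requirements satisfied.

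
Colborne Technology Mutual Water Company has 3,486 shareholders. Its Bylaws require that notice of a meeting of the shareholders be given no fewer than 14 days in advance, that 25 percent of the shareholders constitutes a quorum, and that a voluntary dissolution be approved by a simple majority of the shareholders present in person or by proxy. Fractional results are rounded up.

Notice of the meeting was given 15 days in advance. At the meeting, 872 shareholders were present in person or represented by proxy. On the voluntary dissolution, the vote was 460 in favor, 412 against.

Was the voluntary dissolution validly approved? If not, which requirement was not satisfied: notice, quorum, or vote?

Notice: 15 days given; 14 required. Satisfied.
Quorum: 25% of 3,486 = 871.50, rounded up to 872; 872 present. Satisfied.
Vote: requires a majority of those present (872); a majority of 872 is 437, so 437 needed; 460 in favor. Satisfied.

Valid — all requirements satisfied.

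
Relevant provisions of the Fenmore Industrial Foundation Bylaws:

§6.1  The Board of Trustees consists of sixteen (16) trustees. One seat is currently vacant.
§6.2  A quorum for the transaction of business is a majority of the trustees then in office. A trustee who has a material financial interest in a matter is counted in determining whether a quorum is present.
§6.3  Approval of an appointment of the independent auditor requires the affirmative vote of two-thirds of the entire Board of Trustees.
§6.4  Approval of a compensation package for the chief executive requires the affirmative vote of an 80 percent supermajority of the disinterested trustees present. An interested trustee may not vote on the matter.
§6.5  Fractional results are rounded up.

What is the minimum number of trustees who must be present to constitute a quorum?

A majority of 15 is 8.

8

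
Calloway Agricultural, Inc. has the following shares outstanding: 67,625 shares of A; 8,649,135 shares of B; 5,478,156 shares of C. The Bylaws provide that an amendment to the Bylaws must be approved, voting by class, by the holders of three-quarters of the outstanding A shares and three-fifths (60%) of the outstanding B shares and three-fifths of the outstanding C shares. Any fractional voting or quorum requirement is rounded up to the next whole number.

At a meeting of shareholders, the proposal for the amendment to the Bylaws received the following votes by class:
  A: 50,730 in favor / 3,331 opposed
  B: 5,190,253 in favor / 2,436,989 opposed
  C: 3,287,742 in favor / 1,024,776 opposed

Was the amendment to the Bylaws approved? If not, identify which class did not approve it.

Approved — every class gave the required vote.

A: 3/4 of 67625 = 50718.75, rounded up to 50719; 50,719 required, 50,730 in favor — approved.
B: 3/5 of 8649135 = 5189481; 5,189,481 required, 5,190,253 in favor — approved.
C: 3/5 of 5478156 = 3286893.60, rounded up to 3286894; 3,286,894 required, 3,287,742 in favor — approved.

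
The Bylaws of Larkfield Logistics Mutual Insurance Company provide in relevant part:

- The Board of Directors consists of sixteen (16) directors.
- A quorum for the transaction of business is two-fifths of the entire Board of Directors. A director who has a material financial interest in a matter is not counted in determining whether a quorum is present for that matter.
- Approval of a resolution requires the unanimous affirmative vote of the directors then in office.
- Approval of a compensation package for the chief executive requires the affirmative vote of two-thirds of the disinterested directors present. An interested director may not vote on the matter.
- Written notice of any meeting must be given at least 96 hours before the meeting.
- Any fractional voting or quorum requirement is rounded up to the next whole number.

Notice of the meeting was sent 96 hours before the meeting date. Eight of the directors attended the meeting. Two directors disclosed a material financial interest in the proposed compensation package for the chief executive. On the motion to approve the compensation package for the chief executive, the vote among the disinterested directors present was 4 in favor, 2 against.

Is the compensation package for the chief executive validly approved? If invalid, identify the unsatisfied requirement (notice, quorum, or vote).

Notice: 96 hours given; 96 required (96 ≥ 96). Satisfied.
Quorum: 8 present, but the 2 interested directors do not count, leaving 6. Quorum is 7. Not satisfied.
Vote: the compensation package for the chief executive requires two-thirds of the disinterested directors present (8 − 2 = 6). 2/3 of 6 = 4, so 4 affirmative votes are needed; 4 voted in favor. Satisfied. (Moot — without a quorum no business can be validly transacted.)

Invalid — quorum requirement not satisfied.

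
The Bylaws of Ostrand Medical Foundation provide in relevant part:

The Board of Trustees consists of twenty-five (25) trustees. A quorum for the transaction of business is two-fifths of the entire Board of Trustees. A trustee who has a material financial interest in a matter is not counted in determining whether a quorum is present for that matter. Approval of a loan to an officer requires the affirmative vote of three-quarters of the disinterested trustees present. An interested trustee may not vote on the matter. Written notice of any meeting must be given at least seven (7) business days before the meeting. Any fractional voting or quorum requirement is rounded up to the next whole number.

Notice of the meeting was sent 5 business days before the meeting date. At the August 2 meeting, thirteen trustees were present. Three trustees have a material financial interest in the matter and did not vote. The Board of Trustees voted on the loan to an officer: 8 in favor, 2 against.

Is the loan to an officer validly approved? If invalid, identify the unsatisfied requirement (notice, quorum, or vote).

Invalid — notice requirement not satisfied.

Notice: 5 business days given; 7 required (5 < 7). Not satisfied.
Quorum: 13 present, but the 3 interested trustees do not count, leaving 10. Quorum is 10. Satisfied.
Vote: the loan to an officer requires three-fourths of the disinterested trustees present (13 − 3 = 10). 3/4 of 10 = 7.50, rounded up to 8, so 8 affirmative votes are needed; 8 voted in favor. Satisfied.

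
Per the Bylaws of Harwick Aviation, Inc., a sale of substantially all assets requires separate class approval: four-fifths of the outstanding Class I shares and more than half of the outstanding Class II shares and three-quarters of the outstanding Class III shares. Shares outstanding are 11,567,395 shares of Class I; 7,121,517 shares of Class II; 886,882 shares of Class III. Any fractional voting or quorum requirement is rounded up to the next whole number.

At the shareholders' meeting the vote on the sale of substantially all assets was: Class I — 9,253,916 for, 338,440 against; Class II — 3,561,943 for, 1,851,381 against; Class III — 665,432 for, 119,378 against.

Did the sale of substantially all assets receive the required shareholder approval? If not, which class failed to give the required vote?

Class I: 4/5 of 11567395 = 9253916; 9,253,916 required, 9,253,916 in favor — approved.
Class II: a majority of 7121517 is 3560759; 3,560,759 required, 3,561,943 in favor — approved.
Class III: 3/4 of 886882 = 665161.50, rounded up to 665162; 665,162 required, 665,432 in favor — approved.

Approved — every class gave the required vote.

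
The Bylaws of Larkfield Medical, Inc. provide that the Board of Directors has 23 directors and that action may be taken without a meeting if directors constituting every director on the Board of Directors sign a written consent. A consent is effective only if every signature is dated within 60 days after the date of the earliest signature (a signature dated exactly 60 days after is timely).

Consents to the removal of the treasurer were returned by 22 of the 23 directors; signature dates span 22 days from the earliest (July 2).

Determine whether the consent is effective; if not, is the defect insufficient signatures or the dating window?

Signatures required: the unanimous vote of 23 — unanimous means all 23, so 23 needed; 22 signed. Insufficient.
Dating window: the latest signature is 22 days after the earliest; the limit is 60 days. Within the window.

Not effective — insufficient signatures.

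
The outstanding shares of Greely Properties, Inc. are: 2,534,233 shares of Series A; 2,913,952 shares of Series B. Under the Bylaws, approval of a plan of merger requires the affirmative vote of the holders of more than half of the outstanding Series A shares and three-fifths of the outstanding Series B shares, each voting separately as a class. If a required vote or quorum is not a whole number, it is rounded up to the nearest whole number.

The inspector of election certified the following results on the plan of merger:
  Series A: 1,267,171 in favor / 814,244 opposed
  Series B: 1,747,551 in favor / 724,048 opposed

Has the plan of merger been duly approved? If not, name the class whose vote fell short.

Series A: a majority of 2534233 is 1267117; 1,267,117 required, 1,267,171 in favor — approved.
Series B: 3/5 of 2913952 = 1748371.20, rounded up to 1748372; 1,748,372 required, 1,747,551 in favor — not approved.

Not approved — the Series B shares did not give the required vote.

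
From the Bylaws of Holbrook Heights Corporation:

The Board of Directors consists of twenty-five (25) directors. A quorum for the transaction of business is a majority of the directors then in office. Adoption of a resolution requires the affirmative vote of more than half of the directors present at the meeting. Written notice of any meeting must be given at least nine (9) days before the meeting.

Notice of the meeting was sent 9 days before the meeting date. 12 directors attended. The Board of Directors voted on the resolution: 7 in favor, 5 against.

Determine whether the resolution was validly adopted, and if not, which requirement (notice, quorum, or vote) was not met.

Notice: 9 days given; 9 required (9 ≥ 9). Satisfied.
Quorum: 12 present; quorum is 13. Not satisfied.
Vote: the resolution requires a majority of the directors present (12). A majority of 12 is 7, so 7 affirmative votes are needed; 7 voted in favor. Satisfied. (Moot — without a quorum no business can be validly transacted.)

Invalid — quorum requirement not satisfied.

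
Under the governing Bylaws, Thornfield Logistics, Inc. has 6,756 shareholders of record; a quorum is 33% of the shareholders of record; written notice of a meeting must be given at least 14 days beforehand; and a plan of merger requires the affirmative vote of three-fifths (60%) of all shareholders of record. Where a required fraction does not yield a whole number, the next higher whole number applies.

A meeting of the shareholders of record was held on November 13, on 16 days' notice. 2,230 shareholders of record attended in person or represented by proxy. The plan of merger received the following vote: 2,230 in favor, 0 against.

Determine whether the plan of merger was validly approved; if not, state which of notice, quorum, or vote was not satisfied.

Invalid — vote requirement not satisfied.

Notice: 16 days given; 14 required. Satisfied.
Quorum: 33% of 6,756 = 2,229.48, rounded up to 2,230; 2,230 present. Satisfied.
Vote: requires three-fifths of all shareholders of record (6,756); 3/5 of 6756 = 4053.60, rounded up to 4054, so 4,054 needed; 2,230 in favor. Not satisfied.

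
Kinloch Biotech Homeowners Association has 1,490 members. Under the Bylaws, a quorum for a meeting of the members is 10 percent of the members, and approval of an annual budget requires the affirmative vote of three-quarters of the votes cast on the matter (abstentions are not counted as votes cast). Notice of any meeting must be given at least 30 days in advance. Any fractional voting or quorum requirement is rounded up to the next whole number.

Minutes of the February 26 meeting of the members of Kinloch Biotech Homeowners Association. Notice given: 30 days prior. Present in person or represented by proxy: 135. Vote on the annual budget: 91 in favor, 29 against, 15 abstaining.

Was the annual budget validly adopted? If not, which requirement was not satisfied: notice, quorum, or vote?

Notice: 30 days given; 30 required. Satisfied.
Quorum: 10% of 1,490 = 149; 135 present. Not satisfied.
Vote: requires three-fourths of the votes cast (135 − 15 abstaining = 120); 3/4 of 120 = 90, so 90 needed; 91 in favor. Satisfied.

Invalid — quorum requirement not satisfied.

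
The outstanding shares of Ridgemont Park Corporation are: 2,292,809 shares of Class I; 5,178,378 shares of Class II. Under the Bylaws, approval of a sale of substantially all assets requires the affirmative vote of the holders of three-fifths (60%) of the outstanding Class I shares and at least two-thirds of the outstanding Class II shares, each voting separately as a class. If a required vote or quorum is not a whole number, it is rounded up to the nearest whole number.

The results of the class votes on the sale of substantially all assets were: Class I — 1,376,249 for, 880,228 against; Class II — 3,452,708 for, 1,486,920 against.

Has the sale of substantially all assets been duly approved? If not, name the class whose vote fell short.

Class I: 3/5 of 2292809 = 1375685.40, rounded up to 1375686; 1,375,686 required, 1,376,249 in favor — approved.
Class II: 2/3 of 5178378 = 3452252; 3,452,252 required, 3,452,708 in favor — approved.

Approved — every class gave the required vote.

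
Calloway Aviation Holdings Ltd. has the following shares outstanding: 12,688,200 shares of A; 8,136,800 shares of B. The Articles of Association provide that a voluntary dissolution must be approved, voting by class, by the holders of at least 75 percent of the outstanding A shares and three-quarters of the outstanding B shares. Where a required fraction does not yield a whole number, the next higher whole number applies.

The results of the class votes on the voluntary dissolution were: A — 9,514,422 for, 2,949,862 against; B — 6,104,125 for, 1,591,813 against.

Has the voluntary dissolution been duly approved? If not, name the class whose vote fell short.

A: 3/4 of 12688200 = 9516150; 9,516,150 required, 9,514,422 in favor — not approved.
B: 3/4 of 8136800 = 6102600; 6,102,600 required, 6,104,125 in favor — approved.

Not approved — the A shares did not give the required vote.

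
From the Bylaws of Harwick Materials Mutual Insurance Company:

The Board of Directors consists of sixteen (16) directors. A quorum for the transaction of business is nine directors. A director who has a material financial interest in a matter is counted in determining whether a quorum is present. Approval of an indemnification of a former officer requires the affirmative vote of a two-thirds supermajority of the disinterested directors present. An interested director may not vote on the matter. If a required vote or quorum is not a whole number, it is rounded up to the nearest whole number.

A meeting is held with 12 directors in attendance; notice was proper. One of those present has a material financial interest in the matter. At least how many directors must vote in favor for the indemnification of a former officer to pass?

8

The indemnification of a former officer requires two-thirds of the disinterested directors present (12 − 1 = 11).
2/3 of 11 = 7.33, rounded up to 8.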